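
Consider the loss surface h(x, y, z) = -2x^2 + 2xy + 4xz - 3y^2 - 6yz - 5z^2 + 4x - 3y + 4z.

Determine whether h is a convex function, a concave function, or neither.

concave

h is quadratic, so its Hessian is the constant matrix H = [[-4, 2, 4], [2, -6, -6], [4, -6, -10]].
Leading principal minors: -4, 20, -56.
Signs alternate −, +, − ⇒ H ≺ 0 ⇒ concave.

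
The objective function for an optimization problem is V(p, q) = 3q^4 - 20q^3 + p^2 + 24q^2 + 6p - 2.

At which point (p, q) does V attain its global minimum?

V(p,q) separates as A(p) + B(q) − 2, so its minimum is min A + min B − 2.
A'(p) = 2p + 6 vanishes at p ∈ {-3}; B'(q) = 12q(q - 4)(q - 1) vanishes at q ∈ {0, 1, 4}.
Local minima of A (where A''>0): A(-3)=-9. Local minima of B: B(0)=0, B(4)=-128.
So the global minimum of V is A(-3) + B(4) − 2 = -9 − 128 − 2 = -139, attained at (-3, 4).

(-3, 4)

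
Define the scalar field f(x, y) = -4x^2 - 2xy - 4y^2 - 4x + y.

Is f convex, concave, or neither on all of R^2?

f is quadratic, so its Hessian is the constant matrix H = [[-8, -2], [-2, -8]].
det(H) = 60, tr(H) = -16.
det(H) > 0 and tr(H) < 0, so H is negative definite everywhere: concave.

concave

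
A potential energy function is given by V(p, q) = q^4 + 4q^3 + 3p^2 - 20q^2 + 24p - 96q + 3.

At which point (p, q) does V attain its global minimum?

V(p,q) separates as A(p) + B(q) + 3, so its minimum is min A + min B + 3.
A'(p) = 6p + 24 vanishes at p ∈ {-4}; B'(q) = 4(q - 3)(q + 2)(q + 4) vanishes at q ∈ {-4, -2, 3}.
Local minima of A (where A''>0): A(-4)=-48. Local minima of B: B(-4)=64, B(3)=-279.
So the global minimum of V is A(-4) + B(3) + 3 = -48 − 279 + 3 = -324, attained at (-4, 3).

(-4, 3)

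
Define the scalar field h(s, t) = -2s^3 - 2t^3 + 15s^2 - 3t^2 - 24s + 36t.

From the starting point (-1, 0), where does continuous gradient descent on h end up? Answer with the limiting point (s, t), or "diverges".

h is separable, so gradient descent decouples: s follows -∂h/∂s, t follows -∂h/∂t.
∂h/∂s = -6(s - 4)(s - 1); at s=-1 this is -60, so s increases.
∂h/∂t = -6(t - 2)(t + 3); at t=0 this is 36, so t decreases.
s converges to its nearest critical value 1 (a local min of the s-part); t converges to -3. The iterate converges to (1, -3).

(1, -3)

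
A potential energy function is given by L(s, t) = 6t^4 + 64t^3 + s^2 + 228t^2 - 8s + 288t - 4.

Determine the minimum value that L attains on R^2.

L(s,t) separates as P(s) + Q(t) − 4, so its minimum is min P + min Q − 4.
P'(s) = 2s - 8 vanishes at s ∈ {4}; Q'(t) = 24(t + 1)(t + 3)(t + 4) vanishes at t ∈ {-4, -3, -1}.
Local minima of P (where P''>0): P(4)=-16. Local minima of Q: Q(-4)=-64, Q(-1)=-118.
So the global minimum of L is P(4) + Q(-1) − 4 = -16 − 118 − 4 = -138, attained at (4, -1).

-138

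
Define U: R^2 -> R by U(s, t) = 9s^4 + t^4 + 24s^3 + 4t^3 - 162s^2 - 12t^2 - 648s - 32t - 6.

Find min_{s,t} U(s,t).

-2095

U(s,t) separates as P(s) + Q(t) − 6, so its minimum is min P + min Q − 6.
P'(s) = 36(s - 3)(s + 2)(s + 3) vanishes at s ∈ {-3, -2, 3}; Q'(t) = 4(t - 2)(t + 1)(t + 4) vanishes at t ∈ {-4, -1, 2}.
Local minima of P (where P''>0): P(-3)=567, P(3)=-2025. Local minima of Q: Q(-4)=-64, Q(2)=-64.
So the global minimum of U is P(3) + Q(-4) − 6 = -2025 − 64 − 6 = -2095, attained at (3, -4).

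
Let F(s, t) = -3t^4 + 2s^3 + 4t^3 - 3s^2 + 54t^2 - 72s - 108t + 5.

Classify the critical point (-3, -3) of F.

The mixed partial ∂²F/∂s∂t is 0, so the Hessian at any point is diag(F_ss, F_tt) = diag(6(2s - 1), 12(-3t^2 + 2t + 9)).
At (-3, -3): H = diag(-42, -288).
Both eigenvalues are negative, so H is negative definite: a local maximum.

local maximum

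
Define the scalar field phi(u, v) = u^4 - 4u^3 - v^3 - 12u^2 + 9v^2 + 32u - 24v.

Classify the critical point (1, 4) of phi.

local maximum

The mixed partial ∂²phi/∂u∂v is 0, so the Hessian at any point is diag(phi_uu, phi_vv) = diag(12(u^2 - 2u - 2), 6(-v + 3)).
At (1, 4): H = diag(-36, -6).
Both eigenvalues are negative, so H is negative definite: a local maximum.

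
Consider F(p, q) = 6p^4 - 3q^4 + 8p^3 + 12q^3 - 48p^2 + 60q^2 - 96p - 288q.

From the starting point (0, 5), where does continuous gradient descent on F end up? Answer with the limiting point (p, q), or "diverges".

diverges

F is separable, so gradient descent decouples: p follows -∂F/∂p, q follows -∂F/∂q.
∂F/∂p = 24(p - 2)(p + 1)(p + 2); at p=0 this is -96, so p increases.
∂F/∂q = -12(q - 4)(q - 2)(q + 3); at q=5 this is -288, so q increases.
The q-coordinate has no critical point in that direction and runs off to infinity.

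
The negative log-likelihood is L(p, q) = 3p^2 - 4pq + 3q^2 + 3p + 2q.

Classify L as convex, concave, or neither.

convex

L is quadratic, so its Hessian is the constant matrix H = [[6, -4], [-4, 6]].
det(H) = 20, tr(H) = 12.
det(H) > 0 and tr(H) > 0, so H is positive definite everywhere: convex.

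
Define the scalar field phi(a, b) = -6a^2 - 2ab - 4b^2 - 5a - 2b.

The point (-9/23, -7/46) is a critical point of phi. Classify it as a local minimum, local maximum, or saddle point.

The Hessian of phi is constant: H = [[-12, -2], [-2, -8]].
det(H) = (-12)·(-8) − (-2)² = 92.
det(H) > 0 and tr(H) = -20 < 0, so H is negative definite and the point is a local maximum.

local maximum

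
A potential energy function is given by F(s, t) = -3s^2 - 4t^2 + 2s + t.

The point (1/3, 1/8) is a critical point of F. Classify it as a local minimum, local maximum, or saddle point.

The Hessian of F is constant: H = [[-6, 0], [0, -8]].
det(H) = (-6)·(-8) − 0² = 48.
det(H) > 0 and tr(H) = -14 < 0, so H is negative definite and the point is a local maximum.

local maximum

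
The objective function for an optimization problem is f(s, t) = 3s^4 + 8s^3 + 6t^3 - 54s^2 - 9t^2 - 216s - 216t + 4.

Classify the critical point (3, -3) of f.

saddle point

The mixed partial ∂²f/∂s∂t is 0, so the Hessian at any point is diag(f_ss, f_tt) = diag(12(3s^2 + 4s - 9), 18(2t - 1)).
At (3, -3): H = diag(360, -126).
The eigenvalues have opposite signs, so H is indefinite: a saddle point.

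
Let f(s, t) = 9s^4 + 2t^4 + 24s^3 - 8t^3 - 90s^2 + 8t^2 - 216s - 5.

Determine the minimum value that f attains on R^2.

f(s,t) separates as P(s) + Q(t) − 5, so its minimum is min P + min Q − 5.
P'(s) = 36(s - 2)(s + 1)(s + 3) vanishes at s ∈ {-3, -1, 2}; Q'(t) = 8t(t - 2)(t - 1) vanishes at t ∈ {0, 1, 2}.
Local minima of P (where P''>0): P(-3)=-81, P(2)=-456. Local minima of Q: Q(0)=0, Q(2)=0.
So the global minimum of f is P(2) + Q(0) − 5 = -456 + 0 − 5 = -461, attained at (2, 0).

-461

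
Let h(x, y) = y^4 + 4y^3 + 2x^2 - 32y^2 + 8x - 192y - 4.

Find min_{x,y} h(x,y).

-780

h(x,y) separates as P(x) + Q(y) − 4, so its minimum is min P + min Q − 4.
P'(x) = 4x + 8 vanishes at x ∈ {-2}; Q'(y) = 4(y - 4)(y + 3)(y + 4) vanishes at y ∈ {-4, -3, 4}.
Local minima of P (where P''>0): P(-2)=-8. Local minima of Q: Q(-4)=256, Q(4)=-768.
So the global minimum of h is P(-2) + Q(4) − 4 = -8 − 768 − 4 = -780, attained at (-2, 4).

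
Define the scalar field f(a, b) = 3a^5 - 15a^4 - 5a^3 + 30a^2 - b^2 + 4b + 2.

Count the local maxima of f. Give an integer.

f separates as a function of a plus a function of b, so ∇f=0 decouples.
∂f/∂a = 15a(a - 4)(a - 1)(a + 1) = 0 at a ∈ {-1, 0, 1, 4}; ∂f/∂b = -2(b - 2) = 0 at b ∈ {2}.
The Hessian is diagonal: diag(f_aa, f_bb). Second derivatives: f_aa(-1)=-150, f_aa(0)=60, f_aa(1)=-90, f_aa(4)=900; f_bb(2)=-2.
Local maxima occur where both diagonal entries negative: (-1, 2), (1, 2). Count: 2.

2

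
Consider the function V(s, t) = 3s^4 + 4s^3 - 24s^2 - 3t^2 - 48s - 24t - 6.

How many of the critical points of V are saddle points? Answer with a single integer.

V separates as a function of s plus a function of t, so ∇V=0 decouples.
∂V/∂s = 12(s - 2)(s + 1)(s + 2) = 0 at s ∈ {-2, -1, 2}; ∂V/∂t = -6(t + 4) = 0 at t ∈ {-4}.
The Hessian is diagonal: diag(V_ss, V_tt). Second derivatives: V_ss(-2)=48, V_ss(-1)=-36, V_ss(2)=144; V_tt(-4)=-6.
Saddle points occur where the two diagonal entries have opposite signs: (-2, -4), (2, -4). Count: 2.

2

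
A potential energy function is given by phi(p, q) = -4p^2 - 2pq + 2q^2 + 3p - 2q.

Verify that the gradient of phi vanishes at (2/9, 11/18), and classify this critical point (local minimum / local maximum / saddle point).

∇phi = (-8p - 2q + 3, -2p + 4q - 2); substituting (2/9, 11/18) gives ∇phi = (0, 0), so (2/9, 11/18) is indeed a critical point.
The Hessian of phi is constant: H = [[-8, -2], [-2, 4]].
det(H) = (-8)·4 − (-2)² = -36.
Since det(H) < 0, H is indefinite and the critical point is a saddle point.

saddle point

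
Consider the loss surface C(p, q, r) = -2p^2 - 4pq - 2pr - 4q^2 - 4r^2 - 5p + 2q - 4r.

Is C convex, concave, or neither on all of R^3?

concave

C is quadratic, so its Hessian is the constant matrix H = [[-4, -4, -2], [-4, -8, 0], [-2, 0, -8]].
Leading principal minors: -4, 16, -96.
Signs alternate −, +, − ⇒ H ≺ 0 ⇒ concave.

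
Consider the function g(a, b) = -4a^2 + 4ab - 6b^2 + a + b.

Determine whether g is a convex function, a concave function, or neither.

concave

g is quadratic, so its Hessian is the constant matrix H = [[-8, 4], [4, -12]].
det(H) = 80, tr(H) = -20.
det(H) > 0 and tr(H) < 0, so H is negative definite everywhere: concave.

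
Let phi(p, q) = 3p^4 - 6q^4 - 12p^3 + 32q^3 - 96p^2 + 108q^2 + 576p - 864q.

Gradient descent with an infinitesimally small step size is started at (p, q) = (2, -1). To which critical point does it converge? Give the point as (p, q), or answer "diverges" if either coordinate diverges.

(-4, 3)

phi is separable, so gradient descent decouples: p follows -∂phi/∂p, q follows -∂phi/∂q.
∂phi/∂p = 12(p - 4)(p - 3)(p + 4); at p=2 this is 144, so p decreases.
∂phi/∂q = -24(q - 4)(q - 3)(q + 3); at q=-1 this is -960, so q increases.
p converges to its nearest critical value -4 (a local min of the p-part); q converges to 3. The iterate converges to (-4, 3).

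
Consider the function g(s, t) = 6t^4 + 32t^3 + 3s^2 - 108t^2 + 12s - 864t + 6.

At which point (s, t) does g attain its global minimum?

g(s,t) separates as P(s) + Q(t) + 6, so its minimum is min P + min Q + 6.
P'(s) = 6s + 12 vanishes at s ∈ {-2}; Q'(t) = 24(t - 3)(t + 3)(t + 4) vanishes at t ∈ {-4, -3, 3}.
Local minima of P (where P''>0): P(-2)=-12. Local minima of Q: Q(-4)=1216, Q(3)=-2214.
So the global minimum of g is P(-2) + Q(3) + 6 = -12 − 2214 + 6 = -2220, attained at (-2, 3).

(-2, 3)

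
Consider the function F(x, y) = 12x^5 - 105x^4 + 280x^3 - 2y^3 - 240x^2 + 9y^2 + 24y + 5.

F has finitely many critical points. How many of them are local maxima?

2

F separates as a function of x plus a function of y, so ∇F=0 decouples.
∂F/∂x = 60x(x - 4)(x - 2)(x - 1) = 0 at x ∈ {0, 1, 2, 4}; ∂F/∂y = -6(y - 4)(y + 1) = 0 at y ∈ {-1, 4}.
The Hessian is diagonal: diag(F_xx, F_yy). Second derivatives: F_xx(0)=-480, F_xx(1)=180, F_xx(2)=-240, F_xx(4)=1440; F_yy(-1)=30, F_yy(4)=-30.
Local maxima occur where both diagonal entries negative: (0, 4), (2, 4). Count: 2.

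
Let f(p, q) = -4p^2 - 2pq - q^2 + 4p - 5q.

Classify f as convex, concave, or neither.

concave

f is quadratic, so its Hessian is the constant matrix H = [[-8, -2], [-2, -2]].
det(H) = 12, tr(H) = -10.
det(H) > 0 and tr(H) < 0, so H is negative definite everywhere: concave.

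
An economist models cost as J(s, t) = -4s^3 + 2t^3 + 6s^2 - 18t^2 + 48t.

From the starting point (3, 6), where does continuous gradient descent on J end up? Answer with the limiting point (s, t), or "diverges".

J is separable, so gradient descent decouples: s follows -∂J/∂s, t follows -∂J/∂t.
∂J/∂s = -12s(s - 1); at s=3 this is -72, so s increases.
∂J/∂t = 6(t - 4)(t - 2); at t=6 this is 48, so t decreases.
The s-coordinate has no critical point in that direction and runs off to infinity.

diverges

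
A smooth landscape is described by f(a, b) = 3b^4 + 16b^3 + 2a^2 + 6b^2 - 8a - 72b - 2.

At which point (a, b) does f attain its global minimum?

f(a,b) separates as P(a) + Q(b) − 2, so its minimum is min P + min Q − 2.
P'(a) = 4a - 8 vanishes at a ∈ {2}; Q'(b) = 12(b - 1)(b + 2)(b + 3) vanishes at b ∈ {-3, -2, 1}.
Local minima of P (where P''>0): P(2)=-8. Local minima of Q: Q(-3)=81, Q(1)=-47.
So the global minimum of f is P(2) + Q(1) − 2 = -8 − 47 − 2 = -57, attained at (2, 1).

(2, 1)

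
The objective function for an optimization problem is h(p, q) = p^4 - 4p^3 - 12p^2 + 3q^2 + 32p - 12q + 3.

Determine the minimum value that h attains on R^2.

-73

h(p,q) separates as A(p) + B(q) + 3, so its minimum is min A + min B + 3.
A'(p) = 4(p - 4)(p - 1)(p + 2) vanishes at p ∈ {-2, 1, 4}; B'(q) = 6q - 12 vanishes at q ∈ {2}.
Local minima of A (where A''>0): A(-2)=-64, A(4)=-64. Local minima of B: B(2)=-12.
So the global minimum of h is A(-2) + B(2) + 3 = -64 − 12 + 3 = -73, attained at (-2, 2).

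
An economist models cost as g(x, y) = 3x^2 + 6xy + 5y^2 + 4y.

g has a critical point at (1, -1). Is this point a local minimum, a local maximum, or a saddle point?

The Hessian of g is constant: H = [[6, 6], [6, 10]].
det(H) = 6·10 − 6² = 24.
det(H) > 0 and tr(H) = 16 > 0, so H is positive definite and the point is a local minimum.

local minimum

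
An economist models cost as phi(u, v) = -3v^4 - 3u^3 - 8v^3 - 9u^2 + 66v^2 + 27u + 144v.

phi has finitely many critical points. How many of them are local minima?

phi separates as a function of u plus a function of v, so ∇phi=0 decouples.
∂phi/∂u = -9(u - 1)(u + 3) = 0 at u ∈ {-3, 1}; ∂phi/∂v = -12(v - 3)(v + 1)(v + 4) = 0 at v ∈ {-4, -1, 3}.
The Hessian is diagonal: diag(phi_uu, phi_vv). Second derivatives: phi_uu(-3)=36, phi_uu(1)=-36; phi_vv(-4)=-252, phi_vv(-1)=144, phi_vv(3)=-336.
Local minima occur where both diagonal entries positive: (-3, -1). Count: 1.

1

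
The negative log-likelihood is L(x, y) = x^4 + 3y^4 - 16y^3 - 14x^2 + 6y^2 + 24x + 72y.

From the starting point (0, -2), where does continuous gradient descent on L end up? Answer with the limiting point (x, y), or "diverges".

(-3, -1)

L is separable, so gradient descent decouples: x follows -∂L/∂x, y follows -∂L/∂y.
∂L/∂x = 4(x - 2)(x - 1)(x + 3); at x=0 this is 24, so x decreases.
∂L/∂y = 12(y - 3)(y - 2)(y + 1); at y=-2 this is -240, so y increases.
x converges to its nearest critical value -3 (a local min of the x-part); y converges to -1. The iterate converges to (-3, -1).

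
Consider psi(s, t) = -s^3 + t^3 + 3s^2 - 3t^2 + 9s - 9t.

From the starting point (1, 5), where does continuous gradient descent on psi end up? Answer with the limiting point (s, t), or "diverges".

psi is separable, so gradient descent decouples: s follows -∂psi/∂s, t follows -∂psi/∂t.
∂psi/∂s = -3(s - 3)(s + 1); at s=1 this is 12, so s decreases.
∂psi/∂t = 3(t - 3)(t + 1); at t=5 this is 36, so t decreases.
s converges to its nearest critical value -1 (a local min of the s-part); t converges to 3. The iterate converges to (-1, 3).

(-1, 3)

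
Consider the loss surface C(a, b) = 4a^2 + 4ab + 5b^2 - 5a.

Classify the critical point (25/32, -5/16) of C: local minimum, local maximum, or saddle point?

The Hessian of C is constant: H = [[8, 4], [4, 10]].
det(H) = 8·10 − 4² = 64.
det(H) > 0 and tr(H) = 18 > 0, so H is positive definite and the point is a local minimum.

local minimum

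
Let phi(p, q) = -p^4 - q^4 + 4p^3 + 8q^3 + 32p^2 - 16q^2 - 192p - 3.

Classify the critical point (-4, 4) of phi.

local maximum

The mixed partial ∂²phi/∂p∂q is 0, so the Hessian at any point is diag(phi_pp, phi_qq) = diag(4(-3p^2 + 6p + 16), 4(-3q^2 + 12q - 8)).
At (-4, 4): H = diag(-224, -32).
Both eigenvalues are negative, so H is negative definite: a local maximum.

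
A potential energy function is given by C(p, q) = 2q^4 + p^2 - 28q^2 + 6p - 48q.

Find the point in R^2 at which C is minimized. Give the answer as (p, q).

C(p,q) separates as A(p) + B(q), so its minimum is min A + min B.
A'(p) = 2p + 6 vanishes at p ∈ {-3}; B'(q) = 8(q - 3)(q + 1)(q + 2) vanishes at q ∈ {-2, -1, 3}.
Local minima of A (where A''>0): A(-3)=-9. Local minima of B: B(-2)=16, B(3)=-234.
So the global minimum of C is A(-3) + B(3) = -9 − 234 = -243, attained at (-3, 3).

(-3, 3)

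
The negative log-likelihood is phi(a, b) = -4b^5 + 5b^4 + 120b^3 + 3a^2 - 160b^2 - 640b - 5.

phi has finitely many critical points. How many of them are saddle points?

phi separates as a function of a plus a function of b, so ∇phi=0 decouples.
∂phi/∂a = 6a = 0 at a ∈ {0}; ∂phi/∂b = -20(b - 4)(b - 2)(b + 1)(b + 4) = 0 at b ∈ {-4, -1, 2, 4}.
The Hessian is diagonal: diag(phi_aa, phi_bb). Second derivatives: phi_aa(0)=6; phi_bb(-4)=2880, phi_bb(-1)=-900, phi_bb(2)=720, phi_bb(4)=-1600.
Saddle points occur where the two diagonal entries have opposite signs: (0, -1), (0, 4). Count: 2.

2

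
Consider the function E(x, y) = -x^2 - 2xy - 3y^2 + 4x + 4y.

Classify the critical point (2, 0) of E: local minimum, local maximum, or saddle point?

The Hessian of E is constant: H = [[-2, -2], [-2, -6]].
det(H) = (-2)·(-6) − (-2)² = 8.
det(H) > 0 and tr(H) = -8 < 0, so H is negative definite and the point is a local maximum.

local maximum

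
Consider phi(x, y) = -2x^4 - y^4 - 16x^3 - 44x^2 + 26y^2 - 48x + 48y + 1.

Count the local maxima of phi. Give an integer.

4

phi separates as a function of x plus a function of y, so ∇phi=0 decouples.
∂phi/∂x = -8(x + 1)(x + 2)(x + 3) = 0 at x ∈ {-3, -2, -1}; ∂phi/∂y = -4(y - 4)(y + 1)(y + 3) = 0 at y ∈ {-3, -1, 4}.
The Hessian is diagonal: diag(phi_xx, phi_yy). Second derivatives: phi_xx(-3)=-16, phi_xx(-2)=8, phi_xx(-1)=-16; phi_yy(-3)=-56, phi_yy(-1)=40, phi_yy(4)=-140.
Local maxima occur where both diagonal entries negative: (-3, -3), (-3, 4), (-1, -3), (-1, 4). Count: 4.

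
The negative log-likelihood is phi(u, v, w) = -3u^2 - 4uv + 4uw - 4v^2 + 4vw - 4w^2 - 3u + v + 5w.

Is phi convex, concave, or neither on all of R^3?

phi is quadratic, so its Hessian is the constant matrix H = [[-6, -4, 4], [-4, -8, 4], [4, 4, -8]].
Leading principal minors: -6, 32, -160.
Signs alternate −, +, − ⇒ H ≺ 0 ⇒ concave.

concave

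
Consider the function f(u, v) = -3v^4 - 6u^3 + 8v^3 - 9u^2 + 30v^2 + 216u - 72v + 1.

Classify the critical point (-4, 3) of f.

The mixed partial ∂²f/∂u∂v is 0, so the Hessian at any point is diag(f_uu, f_vv) = diag(-18(2u + 1), 12(-3v^2 + 4v + 5)).
At (-4, 3): H = diag(126, -120).
The eigenvalues have opposite signs, so H is indefinite: a saddle point.

saddle point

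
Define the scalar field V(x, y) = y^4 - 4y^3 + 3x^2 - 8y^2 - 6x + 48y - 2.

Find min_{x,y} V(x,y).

V(x,y) separates as P(x) + Q(y) − 2, so its minimum is min P + min Q − 2.
P'(x) = 6x - 6 vanishes at x ∈ {1}; Q'(y) = 4(y - 3)(y - 2)(y + 2) vanishes at y ∈ {-2, 2, 3}.
Local minima of P (where P''>0): P(1)=-3. Local minima of Q: Q(-2)=-80, Q(3)=45.
So the global minimum of V is P(1) + Q(-2) − 2 = -3 − 80 − 2 = -85, attained at (1, -2).

-85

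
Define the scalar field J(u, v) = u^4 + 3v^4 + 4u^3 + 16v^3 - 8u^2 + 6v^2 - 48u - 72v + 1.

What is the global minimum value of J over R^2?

-126

J(u,v) separates as P(u) + Q(v) + 1, so its minimum is min P + min Q + 1.
P'(u) = 4(u - 2)(u + 2)(u + 3) vanishes at u ∈ {-3, -2, 2}; Q'(v) = 12(v - 1)(v + 2)(v + 3) vanishes at v ∈ {-3, -2, 1}.
Local minima of P (where P''>0): P(-3)=45, P(2)=-80. Local minima of Q: Q(-3)=81, Q(1)=-47.
So the global minimum of J is P(2) + Q(1) + 1 = -80 − 47 + 1 = -126, attained at (2, 1).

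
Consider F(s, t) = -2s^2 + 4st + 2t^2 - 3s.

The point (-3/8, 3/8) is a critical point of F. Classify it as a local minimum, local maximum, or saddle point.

saddle point

The Hessian of F is constant: H = [[-4, 4], [4, 4]].
det(H) = (-4)·4 − 4² = -32.
Since det(H) < 0, H is indefinite and the critical point is a saddle point.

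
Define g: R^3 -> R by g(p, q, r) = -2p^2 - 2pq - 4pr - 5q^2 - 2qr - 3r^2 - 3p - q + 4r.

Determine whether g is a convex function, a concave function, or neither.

g is quadratic, so its Hessian is the constant matrix H = [[-4, -2, -4], [-2, -10, -2], [-4, -2, -6]].
Leading principal minors: -4, 36, -72.
Signs alternate −, +, − ⇒ H ≺ 0 ⇒ concave.

concave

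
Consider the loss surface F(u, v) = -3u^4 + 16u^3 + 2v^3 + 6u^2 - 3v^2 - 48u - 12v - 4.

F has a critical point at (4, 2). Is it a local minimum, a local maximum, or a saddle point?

The mixed partial ∂²F/∂u∂v is 0, so the Hessian at any point is diag(F_uu, F_vv) = diag(12(-3u^2 + 8u + 1), 6(2v - 1)).
At (4, 2): H = diag(-180, 18).
The eigenvalues have opposite signs, so H is indefinite: a saddle point.

saddle point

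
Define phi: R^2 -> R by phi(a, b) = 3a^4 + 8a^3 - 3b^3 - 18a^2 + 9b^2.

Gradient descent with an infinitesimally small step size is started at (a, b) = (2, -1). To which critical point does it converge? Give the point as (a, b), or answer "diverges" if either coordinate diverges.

phi is separable, so gradient descent decouples: a follows -∂phi/∂a, b follows -∂phi/∂b.
∂phi/∂a = 12a(a - 1)(a + 3); at a=2 this is 120, so a decreases.
∂phi/∂b = -9b(b - 2); at b=-1 this is -27, so b increases.
a converges to its nearest critical value 1 (a local min of the a-part); b converges to 0. The iterate converges to (1, 0).

(1, 0)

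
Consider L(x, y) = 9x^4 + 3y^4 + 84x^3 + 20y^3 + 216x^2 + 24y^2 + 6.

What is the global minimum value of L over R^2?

L(x,y) separates as P(x) + Q(y) + 6, so its minimum is min P + min Q + 6.
P'(x) = 36x(x + 3)(x + 4) vanishes at x ∈ {-4, -3, 0}; Q'(y) = 12y(y + 1)(y + 4) vanishes at y ∈ {-4, -1, 0}.
Local minima of P (where P''>0): P(-4)=384, P(0)=0. Local minima of Q: Q(-4)=-128, Q(0)=0.
So the global minimum of L is P(0) + Q(-4) + 6 = 0 − 128 + 6 = -122, attained at (0, -4).

-122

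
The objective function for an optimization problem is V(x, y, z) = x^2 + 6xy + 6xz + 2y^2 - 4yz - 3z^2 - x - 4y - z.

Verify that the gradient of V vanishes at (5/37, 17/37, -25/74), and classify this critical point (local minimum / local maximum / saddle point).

saddle point

∇V = (2x + 6y + 6z - 1, 6x + 4y - 4z - 4, 6x - 4y - 6z - 1); substituting (5/37, 17/37, -25/74) gives ∇V = (0, 0, 0), so (5/37, 17/37, -25/74) is indeed a critical point.
The Hessian is constant: H = [[2, 6, 6], [6, 4, -4], [6, -4, -6]].
Leading principal minors: Δ₁ = 2, Δ₂ = -28, Δ₃ = -296.
The minors fit neither the all-positive nor the alternating-sign pattern, so H is indefinite: a saddle point.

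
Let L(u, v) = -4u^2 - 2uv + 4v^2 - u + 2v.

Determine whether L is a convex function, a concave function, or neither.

neither

L is quadratic, so its Hessian is the constant matrix H = [[-8, -2], [-2, 8]].
det(H) = -68, tr(H) = 0.
det(H) < 0, so H is indefinite: neither convex nor concave.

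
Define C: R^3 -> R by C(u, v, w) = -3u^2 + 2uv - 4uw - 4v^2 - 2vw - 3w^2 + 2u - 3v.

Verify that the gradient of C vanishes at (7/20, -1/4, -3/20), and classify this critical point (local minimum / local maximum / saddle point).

local maximum

∇C = (-6u + 2v - 4w + 2, 2u - 8v - 2w - 3, -4u - 2v - 6w); substituting (7/20, -1/4, -3/20) gives ∇C = (0, 0, 0), so (7/20, -1/4, -3/20) is indeed a critical point.
The Hessian is constant: H = [[-6, 2, -4], [2, -8, -2], [-4, -2, -6]].
Leading principal minors: Δ₁ = -6, Δ₂ = 44, Δ₃ = -80.
The minors alternate sign starting negative (−, +, −), so H is negative definite: a local maximum.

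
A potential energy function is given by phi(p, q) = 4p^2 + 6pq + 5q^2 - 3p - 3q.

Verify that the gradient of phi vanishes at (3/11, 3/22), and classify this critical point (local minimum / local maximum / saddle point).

∇phi = (8p + 6q - 3, 6p + 10q - 3); substituting (3/11, 3/22) gives ∇phi = (0, 0), so (3/11, 3/22) is indeed a critical point.
The Hessian of phi is constant: H = [[8, 6], [6, 10]].
det(H) = 8·10 − 6² = 44.
det(H) > 0 and tr(H) = 18 > 0, so H is positive definite and the point is a local minimum.

local minimum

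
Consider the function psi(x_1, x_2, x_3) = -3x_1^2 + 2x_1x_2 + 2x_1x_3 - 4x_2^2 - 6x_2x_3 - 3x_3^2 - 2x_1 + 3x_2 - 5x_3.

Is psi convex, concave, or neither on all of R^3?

concave

psi is quadratic, so its Hessian is the constant matrix H = [[-6, 2, 2], [2, -8, -6], [2, -6, -6]].
Leading principal minors: -6, 44, -64.
Signs alternate −, +, − ⇒ H ≺ 0 ⇒ concave.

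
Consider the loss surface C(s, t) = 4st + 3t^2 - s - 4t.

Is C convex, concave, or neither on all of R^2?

C is quadratic, so its Hessian is the constant matrix H = [[0, 4], [4, 6]].
det(H) = -16, tr(H) = 6.
det(H) < 0, so H is indefinite: neither convex nor concave.

neither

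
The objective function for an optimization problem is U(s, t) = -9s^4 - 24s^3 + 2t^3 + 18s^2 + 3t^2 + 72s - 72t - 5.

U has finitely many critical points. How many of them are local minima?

1

U separates as a function of s plus a function of t, so ∇U=0 decouples.
∂U/∂s = -36(s - 1)(s + 1)(s + 2) = 0 at s ∈ {-2, -1, 1}; ∂U/∂t = 6(t - 3)(t + 4) = 0 at t ∈ {-4, 3}.
The Hessian is diagonal: diag(U_ss, U_tt). Second derivatives: U_ss(-2)=-108, U_ss(-1)=72, U_ss(1)=-216; U_tt(-4)=-42, U_tt(3)=42.
Local minima occur where both diagonal entries positive: (-1, 3). Count: 1.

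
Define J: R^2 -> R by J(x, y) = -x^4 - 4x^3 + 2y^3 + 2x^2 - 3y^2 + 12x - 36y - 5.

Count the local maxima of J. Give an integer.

J separates as a function of x plus a function of y, so ∇J=0 decouples.
∂J/∂x = -4(x - 1)(x + 1)(x + 3) = 0 at x ∈ {-3, -1, 1}; ∂J/∂y = 6(y - 3)(y + 2) = 0 at y ∈ {-2, 3}.
The Hessian is diagonal: diag(J_xx, J_yy). Second derivatives: J_xx(-3)=-32, J_xx(-1)=16, J_xx(1)=-32; J_yy(-2)=-30, J_yy(3)=30.
Local maxima occur where both diagonal entries negative: (-3, -2), (1, -2). Count: 2.

2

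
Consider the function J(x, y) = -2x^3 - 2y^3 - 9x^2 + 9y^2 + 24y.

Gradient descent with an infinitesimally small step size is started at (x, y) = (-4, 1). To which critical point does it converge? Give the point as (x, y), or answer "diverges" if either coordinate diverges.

(-3, -1)

J is separable, so gradient descent decouples: x follows -∂J/∂x, y follows -∂J/∂y.
∂J/∂x = -6x(x + 3); at x=-4 this is -24, so x increases.
∂J/∂y = -6(y - 4)(y + 1); at y=1 this is 36, so y decreases.
x converges to its nearest critical value -3 (a local min of the x-part); y converges to -1. The iterate converges to (-3, -1).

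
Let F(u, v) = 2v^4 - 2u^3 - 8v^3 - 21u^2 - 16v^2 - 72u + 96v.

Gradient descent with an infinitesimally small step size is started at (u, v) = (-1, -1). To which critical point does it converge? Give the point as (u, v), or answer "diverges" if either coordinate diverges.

F is separable, so gradient descent decouples: u follows -∂F/∂u, v follows -∂F/∂v.
∂F/∂u = -6(u + 3)(u + 4); at u=-1 this is -36, so u increases.
∂F/∂v = 8(v - 3)(v - 2)(v + 2); at v=-1 this is 96, so v decreases.
The u-coordinate has no critical point in that direction and runs off to infinity.

diverges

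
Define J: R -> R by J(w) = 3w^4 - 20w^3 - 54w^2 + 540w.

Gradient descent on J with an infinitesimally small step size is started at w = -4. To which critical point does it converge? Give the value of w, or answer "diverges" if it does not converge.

J'(w) = 12(w - 5)(w - 3)(w + 3), so J'(-4) = -756.
Gradient descent moves in the -J' direction, i.e. w is increasing.
The nearest critical point in that direction is w = -3, where J'' = 576 > 0 (a local minimum). The iterate converges there.

-3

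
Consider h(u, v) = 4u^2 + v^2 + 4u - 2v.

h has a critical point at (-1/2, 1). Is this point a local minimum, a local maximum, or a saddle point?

local minimum

The Hessian of h is constant: H = [[8, 0], [0, 2]].
det(H) = 8·2 − 0² = 16.
det(H) > 0 and tr(H) = 10 > 0, so H is positive definite and the point is a local minimum.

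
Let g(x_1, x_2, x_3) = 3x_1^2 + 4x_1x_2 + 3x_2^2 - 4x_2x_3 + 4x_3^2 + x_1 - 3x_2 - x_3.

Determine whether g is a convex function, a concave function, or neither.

convex

g is quadratic, so its Hessian is the constant matrix H = [[6, 4, 0], [4, 6, -4], [0, -4, 8]].
Leading principal minors: 6, 20, 64.
All positive ⇒ H ≻ 0 ⇒ convex.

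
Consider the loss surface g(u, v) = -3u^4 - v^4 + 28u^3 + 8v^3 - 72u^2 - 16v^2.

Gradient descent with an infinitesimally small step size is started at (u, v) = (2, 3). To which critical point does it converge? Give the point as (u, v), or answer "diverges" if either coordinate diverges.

g is separable, so gradient descent decouples: u follows -∂g/∂u, v follows -∂g/∂v.
∂g/∂u = -12u(u - 4)(u - 3); at u=2 this is -48, so u increases.
∂g/∂v = -4v(v - 4)(v - 2); at v=3 this is 12, so v decreases.
u converges to its nearest critical value 3 (a local min of the u-part); v converges to 2. The iterate converges to (3, 2).

(3, 2)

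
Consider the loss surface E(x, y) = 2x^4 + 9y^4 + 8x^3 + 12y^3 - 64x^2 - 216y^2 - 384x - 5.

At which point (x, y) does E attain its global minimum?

(4, -4)

E(x,y) separates as P(x) + Q(y) − 5, so its minimum is min P + min Q − 5.
P'(x) = 8(x - 4)(x + 3)(x + 4) vanishes at x ∈ {-4, -3, 4}; Q'(y) = 36y(y - 3)(y + 4) vanishes at y ∈ {-4, 0, 3}.
Local minima of P (where P''>0): P(-4)=512, P(4)=-1536. Local minima of Q: Q(-4)=-1920, Q(3)=-891.
So the global minimum of E is P(4) + Q(-4) − 5 = -1536 − 1920 − 5 = -3461, attained at (4, -4).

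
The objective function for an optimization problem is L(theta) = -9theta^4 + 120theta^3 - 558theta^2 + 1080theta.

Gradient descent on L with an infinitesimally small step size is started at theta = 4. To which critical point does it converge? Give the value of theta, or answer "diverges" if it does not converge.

L'(theta) = -36(theta - 5)(theta - 3)(theta - 2), so L'(4) = 72.
Gradient descent moves in the -L' direction, i.e. theta is decreasing.
The nearest critical point in that direction is theta = 3, where L'' = 72 > 0 (a local minimum). The iterate converges there.

3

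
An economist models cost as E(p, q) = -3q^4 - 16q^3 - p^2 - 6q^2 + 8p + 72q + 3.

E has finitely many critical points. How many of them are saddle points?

1

E separates as a function of p plus a function of q, so ∇E=0 decouples.
∂E/∂p = -2(p - 4) = 0 at p ∈ {4}; ∂E/∂q = -12(q - 1)(q + 2)(q + 3) = 0 at q ∈ {-3, -2, 1}.
The Hessian is diagonal: diag(E_pp, E_qq). Second derivatives: E_pp(4)=-2; E_qq(-3)=-48, E_qq(-2)=36, E_qq(1)=-144.
Saddle points occur where the two diagonal entries have opposite signs: (4, -2). Count: 1.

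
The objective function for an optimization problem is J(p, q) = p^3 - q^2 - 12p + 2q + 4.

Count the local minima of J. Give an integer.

J separates as a function of p plus a function of q, so ∇J=0 decouples.
∂J/∂p = 3(p - 2)(p + 2) = 0 at p ∈ {-2, 2}; ∂J/∂q = -2(q - 1) = 0 at q ∈ {1}.
The Hessian is diagonal: diag(J_pp, J_qq). Second derivatives: J_pp(-2)=-12, J_pp(2)=12; J_qq(1)=-2.
Local minima occur where both diagonal entries positive: none. Count: 0.

0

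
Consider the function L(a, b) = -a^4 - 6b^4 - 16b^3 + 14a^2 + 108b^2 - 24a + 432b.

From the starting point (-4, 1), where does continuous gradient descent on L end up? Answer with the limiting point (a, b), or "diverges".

L is separable, so gradient descent decouples: a follows -∂L/∂a, b follows -∂L/∂b.
∂L/∂a = -4(a - 2)(a - 1)(a + 3); at a=-4 this is 120, so a decreases.
∂L/∂b = -24(b - 3)(b + 2)(b + 3); at b=1 this is 576, so b decreases.
The a-coordinate has no critical point in that direction and runs off to infinity.

diverges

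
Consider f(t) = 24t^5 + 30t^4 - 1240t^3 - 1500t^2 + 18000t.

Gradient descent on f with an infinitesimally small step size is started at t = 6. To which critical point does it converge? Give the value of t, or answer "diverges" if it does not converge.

5

f'(t) = 120(t - 5)(t - 2)(t + 3)(t + 5), so f'(6) = 47520.
Gradient descent moves in the -f' direction, i.e. t is decreasing.
The nearest critical point in that direction is t = 5, where f'' = 28800 > 0 (a local minimum). The iterate converges there.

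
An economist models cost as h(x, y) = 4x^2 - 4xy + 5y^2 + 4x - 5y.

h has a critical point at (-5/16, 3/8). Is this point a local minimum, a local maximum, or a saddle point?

local minimum

The Hessian of h is constant: H = [[8, -4], [-4, 10]].
det(H) = 8·10 − (-4)² = 64.
det(H) > 0 and tr(H) = 18 > 0, so H is positive definite and the point is a local minimum.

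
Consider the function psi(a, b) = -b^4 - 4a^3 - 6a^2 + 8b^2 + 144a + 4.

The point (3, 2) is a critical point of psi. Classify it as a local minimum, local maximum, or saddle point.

The mixed partial ∂²psi/∂a∂b is 0, so the Hessian at any point is diag(psi_aa, psi_bb) = diag(-12(2a + 1), 4(-3b^2 + 4)).
At (3, 2): H = diag(-84, -32).
Both eigenvalues are negative, so H is negative definite: a local maximum.

local maximum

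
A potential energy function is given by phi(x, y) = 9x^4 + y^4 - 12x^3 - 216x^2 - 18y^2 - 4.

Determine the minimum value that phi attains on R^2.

-2005

phi(x,y) separates as P(x) + Q(y) − 4, so its minimum is min P + min Q − 4.
P'(x) = 36x(x - 4)(x + 3) vanishes at x ∈ {-3, 0, 4}; Q'(y) = 4y(y - 3)(y + 3) vanishes at y ∈ {-3, 0, 3}.
Local minima of P (where P''>0): P(-3)=-891, P(4)=-1920. Local minima of Q: Q(-3)=-81, Q(3)=-81.
So the global minimum of phi is P(4) + Q(-3) − 4 = -1920 − 81 − 4 = -2005, attained at (4, -3).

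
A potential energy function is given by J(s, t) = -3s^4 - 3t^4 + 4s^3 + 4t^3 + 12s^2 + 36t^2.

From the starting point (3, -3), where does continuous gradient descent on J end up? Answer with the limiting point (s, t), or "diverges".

J is separable, so gradient descent decouples: s follows -∂J/∂s, t follows -∂J/∂t.
∂J/∂s = -12s(s - 2)(s + 1); at s=3 this is -144, so s increases.
∂J/∂t = -12t(t - 3)(t + 2); at t=-3 this is 216, so t decreases.
The s-coordinate has no critical point in that direction and runs off to infinity.

diverges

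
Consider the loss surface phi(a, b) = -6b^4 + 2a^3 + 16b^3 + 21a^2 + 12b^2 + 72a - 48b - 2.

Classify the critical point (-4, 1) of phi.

saddle point

The mixed partial ∂²phi/∂a∂b is 0, so the Hessian at any point is diag(phi_aa, phi_bb) = diag(6(2a + 7), 24(-3b^2 + 4b + 1)).
At (-4, 1): H = diag(-6, 48).
The eigenvalues have opposite signs, so H is indefinite: a saddle point.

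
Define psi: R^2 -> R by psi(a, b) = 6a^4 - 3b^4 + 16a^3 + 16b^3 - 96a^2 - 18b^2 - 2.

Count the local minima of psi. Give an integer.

psi separates as a function of a plus a function of b, so ∇psi=0 decouples.
∂psi/∂a = 24a(a - 2)(a + 4) = 0 at a ∈ {-4, 0, 2}; ∂psi/∂b = -12b(b - 3)(b - 1) = 0 at b ∈ {0, 1, 3}.
The Hessian is diagonal: diag(psi_aa, psi_bb). Second derivatives: psi_aa(-4)=576, psi_aa(0)=-192, psi_aa(2)=288; psi_bb(0)=-36, psi_bb(1)=24, psi_bb(3)=-72.
Local minima occur where both diagonal entries positive: (-4, 1), (2, 1). Count: 2.

2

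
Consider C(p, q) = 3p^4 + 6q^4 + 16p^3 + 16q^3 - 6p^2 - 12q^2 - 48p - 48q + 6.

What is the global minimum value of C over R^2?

C(p,q) separates as A(p) + B(q) + 6, so its minimum is min A + min B + 6.
A'(p) = 12(p - 1)(p + 1)(p + 4) vanishes at p ∈ {-4, -1, 1}; B'(q) = 24(q - 1)(q + 1)(q + 2) vanishes at q ∈ {-2, -1, 1}.
Local minima of A (where A''>0): A(-4)=-160, A(1)=-35. Local minima of B: B(-2)=16, B(1)=-38.
So the global minimum of C is A(-4) + B(1) + 6 = -160 − 38 + 6 = -192, attained at (-4, 1).

-192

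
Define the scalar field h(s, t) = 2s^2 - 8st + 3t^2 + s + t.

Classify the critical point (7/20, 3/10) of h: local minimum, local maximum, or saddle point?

The Hessian of h is constant: H = [[4, -8], [-8, 6]].
det(H) = 4·6 − (-8)² = -40.
Since det(H) < 0, H is indefinite and the critical point is a saddle point.

saddle point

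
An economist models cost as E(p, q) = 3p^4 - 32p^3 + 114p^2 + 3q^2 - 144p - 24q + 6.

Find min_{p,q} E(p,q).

E(p,q) separates as A(p) + B(q) + 6, so its minimum is min A + min B + 6.
A'(p) = 12(p - 4)(p - 3)(p - 1) vanishes at p ∈ {1, 3, 4}; B'(q) = 6q - 24 vanishes at q ∈ {4}.
Local minima of A (where A''>0): A(1)=-59, A(4)=-32. Local minima of B: B(4)=-48.
So the global minimum of E is A(1) + B(4) + 6 = -59 − 48 + 6 = -101, attained at (1, 4).

-101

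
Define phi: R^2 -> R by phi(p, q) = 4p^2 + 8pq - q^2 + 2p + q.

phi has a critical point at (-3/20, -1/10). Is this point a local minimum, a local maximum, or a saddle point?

The Hessian of phi is constant: H = [[8, 8], [8, -2]].
det(H) = 8·(-2) − 8² = -80.
Since det(H) < 0, H is indefinite and the critical point is a saddle point.

saddle point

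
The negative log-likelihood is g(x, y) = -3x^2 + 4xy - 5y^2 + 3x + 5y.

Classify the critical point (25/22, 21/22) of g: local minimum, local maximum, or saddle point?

local maximum

The Hessian of g is constant: H = [[-6, 4], [4, -10]].
det(H) = (-6)·(-10) − 4² = 44.
det(H) > 0 and tr(H) = -16 < 0, so H is negative definite and the point is a local maximum.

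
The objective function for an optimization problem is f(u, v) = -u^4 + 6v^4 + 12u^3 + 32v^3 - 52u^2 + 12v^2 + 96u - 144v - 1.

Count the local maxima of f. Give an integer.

f separates as a function of u plus a function of v, so ∇f=0 decouples.
∂f/∂u = -4(u - 4)(u - 3)(u - 2) = 0 at u ∈ {2, 3, 4}; ∂f/∂v = 24(v - 1)(v + 2)(v + 3) = 0 at v ∈ {-3, -2, 1}.
The Hessian is diagonal: diag(f_uu, f_vv). Second derivatives: f_uu(2)=-8, f_uu(3)=4, f_uu(4)=-8; f_vv(-3)=96, f_vv(-2)=-72, f_vv(1)=288.
Local maxima occur where both diagonal entries negative: (2, -2), (4, -2). Count: 2.

2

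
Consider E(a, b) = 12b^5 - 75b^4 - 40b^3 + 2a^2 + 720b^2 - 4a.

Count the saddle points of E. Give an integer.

2

E separates as a function of a plus a function of b, so ∇E=0 decouples.
∂E/∂a = 4(a - 1) = 0 at a ∈ {1}; ∂E/∂b = 60b(b - 4)(b - 3)(b + 2) = 0 at b ∈ {-2, 0, 3, 4}.
The Hessian is diagonal: diag(E_aa, E_bb). Second derivatives: E_aa(1)=4; E_bb(-2)=-3600, E_bb(0)=1440, E_bb(3)=-900, E_bb(4)=1440.
Saddle points occur where the two diagonal entries have opposite signs: (1, -2), (1, 3). Count: 2.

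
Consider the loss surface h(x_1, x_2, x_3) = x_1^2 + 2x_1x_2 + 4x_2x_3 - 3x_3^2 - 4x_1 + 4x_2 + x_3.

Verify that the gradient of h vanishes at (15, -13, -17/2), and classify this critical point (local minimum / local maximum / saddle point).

∇h = (2x_1 + 2x_2 - 4, 2x_1 + 4x_3 + 4, 4x_2 - 6x_3 + 1); substituting (15, -13, -17/2) gives ∇h = (0, 0, 0), so (15, -13, -17/2) is indeed a critical point.
The Hessian is constant: H = [[2, 2, 0], [2, 0, 4], [0, 4, -6]].
Leading principal minors: Δ₁ = 2, Δ₂ = -4, Δ₃ = -8.
The minors fit neither the all-positive nor the alternating-sign pattern, so H is indefinite: a saddle point.

saddle point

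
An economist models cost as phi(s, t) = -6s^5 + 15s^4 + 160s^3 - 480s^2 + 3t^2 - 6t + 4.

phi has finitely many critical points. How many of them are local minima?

phi separates as a function of s plus a function of t, so ∇phi=0 decouples.
∂phi/∂s = -30s(s - 4)(s - 2)(s + 4) = 0 at s ∈ {-4, 0, 2, 4}; ∂phi/∂t = 6(t - 1) = 0 at t ∈ {1}.
The Hessian is diagonal: diag(phi_ss, phi_tt). Second derivatives: phi_ss(-4)=5760, phi_ss(0)=-960, phi_ss(2)=720, phi_ss(4)=-1920; phi_tt(1)=6.
Local minima occur where both diagonal entries positive: (-4, 1), (2, 1). Count: 2.

2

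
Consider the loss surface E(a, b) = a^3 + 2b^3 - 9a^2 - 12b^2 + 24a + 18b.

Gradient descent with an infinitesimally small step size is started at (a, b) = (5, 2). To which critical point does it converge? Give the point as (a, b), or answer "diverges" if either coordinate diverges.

E is separable, so gradient descent decouples: a follows -∂E/∂a, b follows -∂E/∂b.
∂E/∂a = 3(a - 4)(a - 2); at a=5 this is 9, so a decreases.
∂E/∂b = 6(b - 3)(b - 1); at b=2 this is -6, so b increases.
a converges to its nearest critical value 4 (a local min of the a-part); b converges to 3. The iterate converges to (4, 3).

(4, 3)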